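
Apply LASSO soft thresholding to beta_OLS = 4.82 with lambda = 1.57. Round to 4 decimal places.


Absolute value: |4.82| = 4.82.
Compare to lambda = 1.57.
Since |beta| > lambda, coefficient = sign(beta)*(|beta| - lambda) = 3.2500.

3.2500


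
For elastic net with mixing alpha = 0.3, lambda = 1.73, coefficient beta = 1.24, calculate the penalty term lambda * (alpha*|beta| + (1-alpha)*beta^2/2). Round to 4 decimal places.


alpha * |beta| = 0.3 * 1.24 = 0.3720.
(1-alpha) * beta^2/2 = 0.7 * 1.5376/2 = 0.5382.
Total = 1.73 * (0.3720 + 0.5382) = 1.5746.

1.5746


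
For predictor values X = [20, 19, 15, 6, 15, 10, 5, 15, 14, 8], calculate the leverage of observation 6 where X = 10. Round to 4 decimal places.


n = 10, xbar = 12.7000.
SXX = sum((xi - xbar)^2) = 244.1000.
h = 1/10 + (10 - 12.7000)^2 / 244.1000 = 0.1299.

0.1299


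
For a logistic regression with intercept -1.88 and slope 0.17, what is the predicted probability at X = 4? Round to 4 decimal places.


Compute z = -1.88 + (0.17)(4) = -1.2000.
exp(-z) = 3.3201.
P = 1/(1 + 3.3201) = 0.2315.

0.2315


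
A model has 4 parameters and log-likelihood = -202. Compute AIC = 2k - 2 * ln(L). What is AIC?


AIC = 2*4 - 2*(-202).
= 8 + 404 = 412.

412


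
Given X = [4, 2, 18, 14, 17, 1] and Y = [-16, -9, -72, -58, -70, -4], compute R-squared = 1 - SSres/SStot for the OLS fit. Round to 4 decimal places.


After computing the OLS fit (b0=-0.3069, b1=-4.0564):
SSres = 3.8557, SStot = 5060.8333.
R^2 = 1 - 3.8557/5060.8333 = 0.9992.

0.9992


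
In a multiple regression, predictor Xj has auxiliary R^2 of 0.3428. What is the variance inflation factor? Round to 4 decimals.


VIF = 1 / (1 - 0.3428).
= 1 / 0.6572 = 1.5216.

1.5216


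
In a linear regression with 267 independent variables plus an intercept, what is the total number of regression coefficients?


Total coefficients = number of predictors + 1 (for the intercept).
= 267 + 1 = 268.

268


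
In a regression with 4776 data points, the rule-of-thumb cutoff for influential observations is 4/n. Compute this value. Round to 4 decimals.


The threshold is 4/n.
4/4776 = 0.0008.

0.0008


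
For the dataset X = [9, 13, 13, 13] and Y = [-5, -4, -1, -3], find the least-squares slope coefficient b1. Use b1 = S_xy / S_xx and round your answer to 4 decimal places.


The sample means are xbar = 12.0000 and ybar = -3.2500.
Compute S_xx = 12.0000 and S_xy = 7.0000.
Slope b1 = S_xy / S_xx = 7.0000 / 12.0000 = 0.5833.

0.5833


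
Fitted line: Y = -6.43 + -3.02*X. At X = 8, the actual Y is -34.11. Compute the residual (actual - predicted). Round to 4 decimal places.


Compute yhat = -6.43 + (-3.02)(8) = -30.5900.
Residual = actual - predicted = -34.11 - -30.5900 = -3.5200.

-3.5200


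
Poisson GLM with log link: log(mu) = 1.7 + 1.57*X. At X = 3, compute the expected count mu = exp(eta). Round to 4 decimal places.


Compute eta = 1.7 + 1.57 * 3 = 6.4100.
Apply inverse link: mu = e^6.4100 = 607.8937.

607.8937


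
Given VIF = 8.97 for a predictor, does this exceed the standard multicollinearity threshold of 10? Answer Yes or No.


The threshold is 10.
VIF = 8.97 is < 10.
Multicollinearity indication: No.

No


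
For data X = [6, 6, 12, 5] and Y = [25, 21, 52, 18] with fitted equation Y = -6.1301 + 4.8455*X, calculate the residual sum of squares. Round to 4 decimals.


For each point, residual = actual - predicted.
Residuals: [2.0571, -1.9429, -0.0159, -0.0974].
Sum of squared residuals = 8.0163.

8.0163


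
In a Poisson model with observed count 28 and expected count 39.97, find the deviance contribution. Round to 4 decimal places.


y/mu = 28/39.97 = 0.700525 (approx.), and ln(28/39.97) = -0.355925.
y * ln(y/mu) = 28 * -0.355925 = -9.965900.
y - mu = -11.97.
D = 2 * (-9.965900 - -11.97) = 4.008200, which rounds to 4.0082.

4.0082


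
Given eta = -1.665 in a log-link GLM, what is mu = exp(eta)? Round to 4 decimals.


The inverse log link gives:
mu = exp(-1.665) = 0.1892.

0.1892


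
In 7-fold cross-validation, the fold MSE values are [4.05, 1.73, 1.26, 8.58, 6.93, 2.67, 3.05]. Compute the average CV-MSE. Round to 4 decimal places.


Add all fold MSEs: 28.2700.
Divide by k = 7: 28.2700/7 = 4.0386.

4.0386


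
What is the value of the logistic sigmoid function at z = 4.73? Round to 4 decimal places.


First, exp(-4.7300) = 0.0088.
Then sigma(z) = 1/(1 + 0.0088) = 0.9913.

0.9913


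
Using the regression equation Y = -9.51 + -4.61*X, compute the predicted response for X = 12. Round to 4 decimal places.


Predicted value:
Y = -9.51 + (-4.61)(12) = -9.51 + -55.3200 = -64.8300.

-64.8300


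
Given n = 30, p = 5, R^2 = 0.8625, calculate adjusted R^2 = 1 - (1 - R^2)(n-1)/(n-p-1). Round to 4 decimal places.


Adjusted R^2 = 1 - (1 - R^2) * (n-1)/(n-p-1).
(1 - R^2) = 0.1375.
(n-1)/(n-p-1) = 29/24.
(1 - R^2) * (n-1) = 0.1375 * 29 = 3.9875.
Divide by (n-p-1): 3.9875 / 24 = 0.1661.
Adj R^2 = 1 - 0.1661 = 0.8339.

0.8339


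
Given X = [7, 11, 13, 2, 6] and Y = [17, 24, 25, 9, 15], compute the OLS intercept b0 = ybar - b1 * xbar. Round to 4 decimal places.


First find the slope: b1 = 1.5241.
Means: xbar = 7.8000, ybar = 18.0000.
b0 = ybar - b1 * xbar = 18.0000 - 1.5241 * 7.8000 = 6.1123.

6.1123


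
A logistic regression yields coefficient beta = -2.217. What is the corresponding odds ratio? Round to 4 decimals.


exp(-2.217) = 0.1089.
So the odds ratio is 0.1089.

0.1089


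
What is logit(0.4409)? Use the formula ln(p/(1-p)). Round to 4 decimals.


The odds are p/(1-p) = 0.4409 / 0.5591 = 0.7886.
logit(p) = ln(0.7886) = -0.2375.

-0.2375


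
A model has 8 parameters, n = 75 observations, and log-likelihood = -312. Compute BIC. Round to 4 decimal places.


k * ln(n) = 8 * ln(75) = 8 * 4.317488 = 34.539904.
-2 * loglik = -2 * (-312) = 624.
BIC = 34.539904 + 624 = 658.539904, which rounds to 658.5399.

658.5399


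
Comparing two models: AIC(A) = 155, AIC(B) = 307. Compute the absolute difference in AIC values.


Compute |155 - 307| = 152.
Model A has the smaller AIC.

152


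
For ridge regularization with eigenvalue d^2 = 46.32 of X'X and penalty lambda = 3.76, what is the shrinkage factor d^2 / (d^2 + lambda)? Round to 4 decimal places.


d^2 + lambda = 46.32 + 3.76 = 50.0800.
Shrinkage factor = 46.32/50.0800 = 0.9249.

0.9249


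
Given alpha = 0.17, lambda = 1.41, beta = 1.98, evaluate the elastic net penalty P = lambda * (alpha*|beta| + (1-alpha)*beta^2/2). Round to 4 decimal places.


alpha * |beta| = 0.17 * 1.98 = 0.3366.
(1-alpha) * beta^2/2 = 0.83 * 3.9204/2 = 1.6270.
Total = 1.41 * (0.3366 + 1.6270) = 2.7686.

2.7686


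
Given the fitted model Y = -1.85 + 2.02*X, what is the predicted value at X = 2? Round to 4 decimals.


Substitute X = 2 into the equation:
Y = -1.85 + 2.02 * 2 = -1.85 + 4.0400 = 2.1900.

2.1900


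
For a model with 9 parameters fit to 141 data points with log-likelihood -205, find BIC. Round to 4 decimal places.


Compute k*ln(n) = 9*ln(141) = 9*4.948760 = 44.538840.
Then -2*loglik = 410.
BIC = 44.538840 + 410 = 454.538840, which rounds to 454.5388.

454.5388


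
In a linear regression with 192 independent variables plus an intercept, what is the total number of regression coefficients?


Each predictor gets one coefficient, plus one intercept.
Total parameters = 192 + 1 = 193.

193


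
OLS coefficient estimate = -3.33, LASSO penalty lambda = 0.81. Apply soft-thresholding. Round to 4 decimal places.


Absolute value: |-3.33| = 3.33.
Compare to lambda = 0.81.
Since |beta| > lambda, coefficient = sign(beta)*(|beta| - lambda) = -2.5200.

-2.5200


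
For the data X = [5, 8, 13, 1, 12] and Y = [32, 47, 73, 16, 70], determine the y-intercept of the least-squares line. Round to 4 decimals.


First find the slope: b1 = 4.9049.
Means: xbar = 7.8000, ybar = 47.6000.
b0 = ybar - b1 * xbar = 47.6000 - 4.9049 * 7.8000 = 9.3421.

9.3421


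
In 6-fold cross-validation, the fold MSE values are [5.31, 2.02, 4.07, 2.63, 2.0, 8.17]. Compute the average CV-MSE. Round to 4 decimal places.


Add all fold MSEs: 24.2000.
Divide by k = 6: 24.2000/6 = 4.0333.

4.0333


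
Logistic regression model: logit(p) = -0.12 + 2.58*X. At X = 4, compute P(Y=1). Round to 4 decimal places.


Linear predictor: z = -0.12 + 2.58 * 4 = 10.2000.
P = 1/(1 + exp(-10.2000)) = 1/(1 + 0.0000) = 1.0000.

1.0000


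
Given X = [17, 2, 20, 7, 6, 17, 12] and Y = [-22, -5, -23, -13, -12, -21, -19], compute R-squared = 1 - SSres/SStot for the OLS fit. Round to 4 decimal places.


The fitted line is Y = -5.3826 + -0.9546*X.
SSres = 14.2928, SStot = 263.7143.
R^2 = 1 - SSres/SStot = 0.9458.

0.9458


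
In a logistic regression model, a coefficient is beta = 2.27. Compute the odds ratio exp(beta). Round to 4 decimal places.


The odds ratio is computed as:
OR = e^(2.27) = 9.6794.

9.6794


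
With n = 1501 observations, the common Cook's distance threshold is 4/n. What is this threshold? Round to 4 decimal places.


Using the rule of thumb:
Threshold = 4 / 1501 = 0.0027.

0.0027


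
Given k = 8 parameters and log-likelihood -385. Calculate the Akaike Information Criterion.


AIC = 2k - 2*loglik = 2(8) - 2(-385).
= 16 + 770 = 786.

786


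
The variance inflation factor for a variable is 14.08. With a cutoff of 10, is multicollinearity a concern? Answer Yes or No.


The threshold is 10.
VIF = 14.08 is >= 10.
Multicollinearity indication: Yes.

Yes


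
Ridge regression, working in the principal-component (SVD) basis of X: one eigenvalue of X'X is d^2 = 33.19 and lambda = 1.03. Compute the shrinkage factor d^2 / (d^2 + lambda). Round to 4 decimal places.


Compute the denominator: 33.19 + 1.03 = 34.2200.
Shrinkage factor = 33.19 / 34.2200 = 0.9699.

0.9699


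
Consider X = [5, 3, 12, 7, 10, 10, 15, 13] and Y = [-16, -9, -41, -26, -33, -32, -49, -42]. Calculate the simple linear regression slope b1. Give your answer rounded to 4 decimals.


The sample means are xbar = 9.3750 and ybar = -31.0000.
Compute S_xx = 117.8750 and S_xy = -387.0000.
Slope b1 = S_xy / S_xx = -387.0000 / 117.8750 = -3.2831.

-3.2831


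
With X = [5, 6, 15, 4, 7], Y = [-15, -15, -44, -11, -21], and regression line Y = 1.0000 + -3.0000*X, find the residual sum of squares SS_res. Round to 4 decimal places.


For each point, residual = actual - predicted.
Residuals: [-1.0000, 2.0000, 0.0000, 0.0000, -1.0000].
Sum of squared residuals = 6.0000.

6.0000


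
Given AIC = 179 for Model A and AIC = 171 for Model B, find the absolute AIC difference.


Compute |179 - 171| = 8.
Model B has the smaller AIC.

8


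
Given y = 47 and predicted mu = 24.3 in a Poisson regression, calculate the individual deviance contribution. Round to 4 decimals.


Compute y*ln(y/mu) = 47*ln(47/24.3) = 47*0.659671 = 31.004537.
y - mu = 22.7.
D = 2*(31.004537 - (22.7)) = 16.609074, which rounds to 16.6091.

16.6091


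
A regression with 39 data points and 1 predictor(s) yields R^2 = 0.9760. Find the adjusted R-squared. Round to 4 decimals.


Using the formula:
(1 - 0.9760) = 0.0240.
Multiply by 38/37: 0.0240 * 38 = 0.9120, then 0.9120 / 37 = 0.0246.
Adj R^2 = 1 - 0.0246 = 0.9754.

0.9754


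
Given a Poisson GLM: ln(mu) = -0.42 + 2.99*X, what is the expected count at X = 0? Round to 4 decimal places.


eta = -0.42 + 2.99 * 0 = -0.4200.
mu = exp(-0.4200) = 0.6570.

0.6570


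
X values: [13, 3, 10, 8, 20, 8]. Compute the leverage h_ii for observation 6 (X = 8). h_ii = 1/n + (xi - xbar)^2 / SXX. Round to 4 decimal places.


n = 6, xbar = 10.3333.
SXX = sum((xi - xbar)^2) = 165.3333.
h = 1/6 + (8 - 10.3333)^2 / 165.3333 = 0.1996.

0.1996


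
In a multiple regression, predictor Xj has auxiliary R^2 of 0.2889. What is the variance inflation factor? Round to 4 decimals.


VIF = 1 / (1 - 0.2889).
= 1 / 0.7111 = 1.4063.

1.4063


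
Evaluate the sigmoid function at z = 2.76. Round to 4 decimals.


exp(-2.7600) = 0.0633.
1 + exp(-z) = 1.0633.
sigmoid = 1/1.0633 = 0.9405.

0.9405


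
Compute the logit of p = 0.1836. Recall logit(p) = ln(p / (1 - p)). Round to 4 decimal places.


The odds are p/(1-p) = 0.1836 / 0.8164 = 0.2249.
logit(p) = ln(0.2249) = -1.4921.

-1.4921


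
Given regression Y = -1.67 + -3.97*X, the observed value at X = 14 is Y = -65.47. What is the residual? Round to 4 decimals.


Compute yhat = -1.67 + (-3.97)(14) = -57.2500.
Residual = actual - predicted = -65.47 - -57.2500 = -8.2200.

-8.2200


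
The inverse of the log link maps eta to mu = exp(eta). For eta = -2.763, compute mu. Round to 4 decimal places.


mu = exp(eta) = exp(-2.763).
= 0.0631.

0.0631


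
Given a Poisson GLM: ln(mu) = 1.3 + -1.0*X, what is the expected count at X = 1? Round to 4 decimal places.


Compute eta = 1.3 + -1.0 * 1 = 0.3000.
Apply inverse link: mu = e^0.3000 = 1.3499.

1.3499


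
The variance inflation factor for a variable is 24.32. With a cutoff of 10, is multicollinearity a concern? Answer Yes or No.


Compare VIF = 24.32 to the threshold of 10.
24.32 >= 10, so the answer is Yes.

Yes


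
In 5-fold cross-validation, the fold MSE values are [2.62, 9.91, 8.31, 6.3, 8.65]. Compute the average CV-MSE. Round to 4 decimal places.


Total MSE across folds = 35.7900.
CV-MSE = 35.7900/5 = 7.1580.

7.1580


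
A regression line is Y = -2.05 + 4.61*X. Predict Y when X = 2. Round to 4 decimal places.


Predicted value:
Y = -2.05 + (4.61)(2) = -2.05 + 9.2200 = 7.1700.

7.1700


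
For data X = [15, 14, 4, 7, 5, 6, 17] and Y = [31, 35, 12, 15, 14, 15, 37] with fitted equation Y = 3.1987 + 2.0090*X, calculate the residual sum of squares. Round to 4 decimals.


Predicted values from Y = 3.1987 + 2.0090*X.
Residuals: [-2.3337, 3.6753, 0.7653, -2.2617, 0.7563, -0.2527, -0.3517].
SSres = 25.4145.

25.4145


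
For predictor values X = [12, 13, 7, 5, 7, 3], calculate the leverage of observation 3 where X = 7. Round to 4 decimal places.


Mean of X: xbar = 7.8333.
SXX = 76.8333.
For X = 7: h = 1/6 + (7 - 7.8333)^2/76.8333 = 0.1757.

0.1757


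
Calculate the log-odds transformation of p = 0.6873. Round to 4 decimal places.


Compute the odds: 0.6873/0.3127 = 2.1980.
Take the natural log: ln(2.1980) = 0.7875.

0.7875


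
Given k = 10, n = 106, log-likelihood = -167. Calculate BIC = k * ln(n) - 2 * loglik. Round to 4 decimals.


Compute k*ln(n) = 10*ln(106) = 10*4.663439 = 46.634390.
Then -2*loglik = 334.
BIC = 46.634390 + 334 = 380.634390, which rounds to 380.6344.

380.6344


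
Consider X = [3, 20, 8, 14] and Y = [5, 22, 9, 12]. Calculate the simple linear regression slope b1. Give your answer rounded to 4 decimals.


Calculate xbar = 11.2500, ybar = 12.0000.
S_xx = 162.7500, S_xy = 155.0000.
Using b1 = S_xy / S_xx = 155.0000 / 162.7500, we get b1 = 0.9524.

0.9524


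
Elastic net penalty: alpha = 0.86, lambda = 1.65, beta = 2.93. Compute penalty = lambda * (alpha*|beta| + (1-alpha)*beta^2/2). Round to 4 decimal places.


alpha * |beta| = 0.86 * 2.93 = 2.5198.
(1-alpha) * beta^2/2 = 0.14 * 8.5849/2 = 0.6009.
Total = 1.65 * (2.5198 + 0.6009) = 5.1492.

5.1492


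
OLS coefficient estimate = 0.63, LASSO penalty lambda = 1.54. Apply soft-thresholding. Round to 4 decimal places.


|beta_OLS| = 0.63.
lambda = 1.54.
Since |beta| <= lambda, the coefficient is set to 0.
Result = 0.0000.

0.0000


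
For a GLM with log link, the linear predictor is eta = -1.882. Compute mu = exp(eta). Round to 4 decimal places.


mu = exp(eta) = exp(-1.882).
= 0.1523.

0.1523


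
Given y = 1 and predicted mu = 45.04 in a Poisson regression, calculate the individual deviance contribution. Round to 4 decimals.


First: ln(1/45.04) = -3.807551.
Then: 1 * -3.807551 = -3.807551.
y - mu = 1 - 45.04 = -44.04.
D = 2(-3.807551 - -44.04) = 80.464898, which rounds to 80.4649.

80.4649


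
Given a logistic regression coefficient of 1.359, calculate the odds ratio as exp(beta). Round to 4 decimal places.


Odds ratio = exp(beta) = exp(1.359).
= 3.8923.

3.8923


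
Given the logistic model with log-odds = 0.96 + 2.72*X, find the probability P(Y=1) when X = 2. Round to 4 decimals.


z = 0.96 + 2.72 * 2 = 6.4000.
Sigmoid: P = 1 / (1 + exp(-6.4000)) = 0.9983.

0.9983


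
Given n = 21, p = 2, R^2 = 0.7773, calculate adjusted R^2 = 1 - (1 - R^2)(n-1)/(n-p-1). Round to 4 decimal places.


Adjusted R^2 = 1 - (1 - R^2) * (n-1)/(n-p-1).
(1 - R^2) = 0.2227.
(n-1)/(n-p-1) = 20/18.
(1 - R^2) * (n-1) = 0.2227 * 20 = 4.4540.
Divide by (n-p-1): 4.4540 / 18 = 0.2474.
Adj R^2 = 1 - 0.2474 = 0.7526.

0.7526


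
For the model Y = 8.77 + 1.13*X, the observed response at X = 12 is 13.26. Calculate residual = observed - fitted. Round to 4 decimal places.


Predicted = 8.77 + 1.13 * 12 = 22.3300.
Residual = 13.26 - 22.3300 = -9.0700.

-9.0700


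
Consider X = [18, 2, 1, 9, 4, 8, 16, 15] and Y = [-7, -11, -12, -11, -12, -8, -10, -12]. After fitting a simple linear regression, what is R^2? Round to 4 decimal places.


Fit the OLS line: b0 = -11.7630, b1 = 0.1521.
SSres = 18.8208.
SStot = 25.8750.
R^2 = 1 - 18.8208/25.8750 = 0.2726.

0.2726


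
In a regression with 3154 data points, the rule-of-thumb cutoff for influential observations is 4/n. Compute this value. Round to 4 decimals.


Cook's distance cutoff = 4/n = 4/3154.
= 0.0013.

0.0013


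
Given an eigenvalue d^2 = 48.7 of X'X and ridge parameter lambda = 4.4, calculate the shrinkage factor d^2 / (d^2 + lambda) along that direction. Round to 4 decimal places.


Compute the denominator: 48.7 + 4.4 = 53.1000.
Shrinkage factor = 48.7 / 53.1000 = 0.9171.

0.9171


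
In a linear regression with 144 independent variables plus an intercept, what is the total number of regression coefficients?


Total coefficients = number of predictors + 1 (for the intercept).
= 144 + 1 = 145.

145


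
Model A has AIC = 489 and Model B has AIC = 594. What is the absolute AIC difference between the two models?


Absolute difference = |489 - 594| = 105.
The model with lower AIC (A) is preferred.

105


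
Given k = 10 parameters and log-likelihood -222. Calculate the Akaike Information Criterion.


AIC = 2*10 - 2*(-222).
= 20 + 444 = 464.

464


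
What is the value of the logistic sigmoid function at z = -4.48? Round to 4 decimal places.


First, exp(4.4800) = 88.2347.
Then sigma(z) = 1/(1 + 88.2347) = 0.0112.

0.0112


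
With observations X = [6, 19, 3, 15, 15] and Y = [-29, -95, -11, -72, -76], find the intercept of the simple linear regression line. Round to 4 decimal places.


First find the slope: b1 = -5.1812.
Means: xbar = 11.6000, ybar = -56.6000.
b0 = ybar - b1 * xbar = -56.6000 - -5.1812 * 11.6000 = 3.5022.

3.5022


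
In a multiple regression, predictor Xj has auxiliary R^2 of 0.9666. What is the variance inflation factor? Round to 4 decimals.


Denominator: 1 - 0.9666 = 0.0334.
VIF = 1 / 0.0334 = 29.9401.

29.9401


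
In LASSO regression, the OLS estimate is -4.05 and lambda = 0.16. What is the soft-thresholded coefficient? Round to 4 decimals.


|beta_OLS| = 4.05.
lambda = 0.16.
Since |beta| > lambda, coefficient = sign(beta)*(|beta| - lambda) = -3.8900.
Result = -3.8900.

-3.8900


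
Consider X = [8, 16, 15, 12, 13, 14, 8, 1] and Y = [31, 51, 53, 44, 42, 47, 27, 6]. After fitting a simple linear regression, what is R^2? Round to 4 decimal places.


The fitted line is Y = 3.6790 + 3.1215*X.
SSres = 35.4490, SStot = 1719.8750.
R^2 = 1 - SSres/SStot = 0.9794.

0.9794


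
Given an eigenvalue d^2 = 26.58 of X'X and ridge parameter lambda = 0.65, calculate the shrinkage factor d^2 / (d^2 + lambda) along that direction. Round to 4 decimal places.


Denominator = d^2 + lambda = 26.58 + 0.65 = 27.2300.
Shrinkage = 26.58 / 27.2300 = 0.9761.

0.9761


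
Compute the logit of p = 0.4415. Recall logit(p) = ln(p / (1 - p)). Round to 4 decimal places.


Compute the odds: 0.4415/0.5585 = 0.7905.
Take the natural log: ln(0.7905) = -0.2351.

-0.2351


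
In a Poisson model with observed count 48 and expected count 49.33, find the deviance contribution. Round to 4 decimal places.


First: ln(48/49.33) = -0.027331.
Then: 48 * -0.027331 = -1.311888.
y - mu = 48 - 49.33 = -1.33.
D = 2(-1.311888 - -1.33) = 0.036224, which rounds to 0.0362.

0.0362


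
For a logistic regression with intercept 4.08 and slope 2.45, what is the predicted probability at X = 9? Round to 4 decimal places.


Compute z = 4.08 + (2.45)(9) = 26.1300.
exp(-z) = 0.0000.
P = 1/(1 + 0.0000) = 1.0000.

1.0000


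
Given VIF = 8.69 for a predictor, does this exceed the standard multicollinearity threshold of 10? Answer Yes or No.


The threshold is 10.
VIF = 8.69 is < 10.
Multicollinearity indication: No.

No


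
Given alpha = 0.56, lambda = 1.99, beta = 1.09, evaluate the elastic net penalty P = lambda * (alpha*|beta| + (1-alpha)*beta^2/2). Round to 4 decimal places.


L1 component = 0.56 * |1.09| = 0.6104.
L2 component = 0.44 * 1.09^2 / 2 = 0.2614.
Penalty = 1.99 * (0.6104 + 0.2614) = 1.99 * 0.8718 = 1.7348.

1.7348


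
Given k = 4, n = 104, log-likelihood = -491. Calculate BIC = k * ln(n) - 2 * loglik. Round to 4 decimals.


ln(104) = 4.644391.
k * ln(n) = 4 * 4.644391 = 18.577564.
-2L = 982.
BIC = 18.577564 + 982 = 1000.577564, which rounds to 1000.5776.

1000.5776


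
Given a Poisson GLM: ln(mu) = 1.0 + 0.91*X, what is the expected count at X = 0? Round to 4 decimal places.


eta = 1.0 + 0.91 * 0 = 1.0000.
mu = exp(1.0000) = 2.7183.

2.7183


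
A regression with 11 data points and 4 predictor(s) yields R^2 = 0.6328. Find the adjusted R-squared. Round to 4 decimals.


Plug in: Adj R^2 = 1 - (1 - 0.6328) * 10/6.
= 1 - 0.3672 * 10/6
= 1 - 3.6720 / 6
= 1 - 0.6120 = 0.3880.

0.3880


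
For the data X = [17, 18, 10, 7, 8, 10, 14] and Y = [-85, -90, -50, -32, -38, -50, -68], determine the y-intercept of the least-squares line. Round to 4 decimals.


Compute b1 = -5.1667 from the OLS formula.
With xbar = 12.0000 and ybar = -59.0000, the intercept is:
b0 = -59.0000 - -5.1667 * 12.0000 = 3.0000.

3.0000


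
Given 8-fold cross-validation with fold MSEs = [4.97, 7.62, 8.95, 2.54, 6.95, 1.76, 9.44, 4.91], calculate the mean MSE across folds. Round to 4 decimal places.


Total MSE across folds = 47.1400.
CV-MSE = 47.1400/8 = 5.8925.

5.8925


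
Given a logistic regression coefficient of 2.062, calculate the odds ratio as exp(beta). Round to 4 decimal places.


exp(2.062) = 7.8617.
So the odds ratio is 7.8617.

7.8617


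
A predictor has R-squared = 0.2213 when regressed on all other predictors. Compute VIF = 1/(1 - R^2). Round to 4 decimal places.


Using VIF = 1/(1 - R^2_j):
1 - 0.2213 = 0.7787.
VIF = 1.2842.

1.2842


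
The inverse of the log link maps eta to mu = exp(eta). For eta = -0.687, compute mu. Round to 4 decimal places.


mu = exp(eta) = exp(-0.687).
= 0.5031.

0.5031


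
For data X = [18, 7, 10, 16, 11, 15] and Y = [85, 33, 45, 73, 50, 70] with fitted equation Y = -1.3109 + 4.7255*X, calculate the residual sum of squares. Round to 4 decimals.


For each point, residual = actual - predicted.
Residuals: [1.2519, 1.2324, -0.9441, -1.2971, -0.6696, 0.4284].
Sum of squared residuals = 6.2917.

6.2917


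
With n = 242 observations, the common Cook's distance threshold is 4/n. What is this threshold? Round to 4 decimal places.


Cook's distance cutoff = 4/n = 4/242.
= 0.0165.

0.0165


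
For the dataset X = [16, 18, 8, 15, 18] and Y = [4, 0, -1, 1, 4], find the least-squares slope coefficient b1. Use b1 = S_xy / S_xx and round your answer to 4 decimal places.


Calculate xbar = 15.0000, ybar = 1.6000.
S_xx = 68.0000, S_xy = 23.0000.
Using b1 = S_xy / S_xx = 23.0000 / 68.0000, we get b1 = 0.3382.

0.3382


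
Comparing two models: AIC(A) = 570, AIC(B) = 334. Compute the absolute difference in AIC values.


|AIC_A - AIC_B| = |570 - 334| = 236.
Model B is preferred (lower AIC).

236


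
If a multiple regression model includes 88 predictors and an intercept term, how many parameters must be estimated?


Each predictor gets one coefficient, plus one intercept.
Total parameters = 88 + 1 = 89.

89


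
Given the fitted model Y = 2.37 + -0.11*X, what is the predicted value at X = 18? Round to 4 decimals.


Substitute X = 18 into the equation:
Y = 2.37 + -0.11 * 18 = 2.37 + -1.9800 = 0.3900.

0.3900


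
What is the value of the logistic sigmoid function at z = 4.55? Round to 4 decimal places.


exp(-4.5500) = 0.0106.
1 + exp(-z) = 1.0106.
sigmoid = 1/1.0106 = 0.9895.

0.9895


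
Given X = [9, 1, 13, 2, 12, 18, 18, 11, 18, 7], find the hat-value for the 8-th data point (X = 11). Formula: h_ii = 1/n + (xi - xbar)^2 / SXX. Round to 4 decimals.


Mean of X: xbar = 10.9000.
SXX = 352.9000.
For X = 11: h = 1/10 + (11 - 10.9000)^2/352.9000 = 0.1000.

0.1000


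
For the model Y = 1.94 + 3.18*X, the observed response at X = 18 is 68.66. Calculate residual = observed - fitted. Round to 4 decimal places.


Predicted = 1.94 + 3.18 * 18 = 59.1800.
Residual = 68.66 - 59.1800 = 9.4800.

9.4800


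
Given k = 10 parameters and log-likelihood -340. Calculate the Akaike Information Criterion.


AIC = 2*10 - 2*(-340).
= 20 + 680 = 700.

700


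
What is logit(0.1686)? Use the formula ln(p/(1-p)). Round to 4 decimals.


1 - p = 0.8314.
p/(1-p) = 0.2028.
logit = ln(0.2028) = -1.5956.

-1.5956


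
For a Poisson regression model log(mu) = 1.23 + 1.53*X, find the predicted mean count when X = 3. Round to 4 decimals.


Linear predictor: eta = 1.23 + (1.53)(3) = 5.8200.
Expected count: mu = exp(5.8200) = 336.9721.

336.9721


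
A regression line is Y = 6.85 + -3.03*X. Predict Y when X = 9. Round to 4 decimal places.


Substitute X = 9 into the equation:
Y = 6.85 + -3.03 * 9 = 6.85 + -27.2700 = -20.4200.

-20.4200


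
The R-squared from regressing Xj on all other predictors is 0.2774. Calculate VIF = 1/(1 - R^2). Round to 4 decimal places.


Denominator: 1 - 0.2774 = 0.7226.
VIF = 1 / 0.7226 = 1.3839.

1.3839


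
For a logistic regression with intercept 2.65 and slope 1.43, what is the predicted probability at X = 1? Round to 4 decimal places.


Compute z = 2.65 + (1.43)(1) = 4.0800.
exp(-z) = 0.0169.
P = 1/(1 + 0.0169) = 0.9834.

0.9834


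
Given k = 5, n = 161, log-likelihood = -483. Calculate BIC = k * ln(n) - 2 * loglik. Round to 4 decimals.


ln(161) = 5.081404.
k * ln(n) = 5 * 5.081404 = 25.407020.
-2L = 966.
BIC = 25.407020 + 966 = 991.407020, which rounds to 991.4070.

991.4070


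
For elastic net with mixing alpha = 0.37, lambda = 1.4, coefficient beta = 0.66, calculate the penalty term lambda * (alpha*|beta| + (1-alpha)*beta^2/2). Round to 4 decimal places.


alpha * |beta| = 0.37 * 0.66 = 0.2442.
(1-alpha) * beta^2/2 = 0.63 * 0.4356/2 = 0.1372.
Total = 1.4 * (0.2442 + 0.1372) = 0.5340.

0.5340


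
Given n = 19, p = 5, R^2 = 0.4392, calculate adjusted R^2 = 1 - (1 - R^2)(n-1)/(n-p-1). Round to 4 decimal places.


Adjusted R^2 = 1 - (1 - R^2) * (n-1)/(n-p-1).
(1 - R^2) = 0.5608.
(n-1)/(n-p-1) = 18/13.
(1 - R^2) * (n-1) = 0.5608 * 18 = 10.0944.
Divide by (n-p-1): 10.0944 / 13 = 0.7765.
Adj R^2 = 1 - 0.7765 = 0.2235.

0.2235


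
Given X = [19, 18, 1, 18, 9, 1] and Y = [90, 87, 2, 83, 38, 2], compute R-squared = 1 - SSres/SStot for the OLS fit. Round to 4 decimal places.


The fitted line is Y = -3.5847 + 4.9016*X.
SSres = 15.7923, SStot = 8809.3333.
R^2 = 1 - SSres/SStot = 0.9982.

0.9982


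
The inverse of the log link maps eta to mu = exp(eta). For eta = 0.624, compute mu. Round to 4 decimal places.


The inverse log link gives:
mu = exp(0.624) = 1.8664.

1.8664


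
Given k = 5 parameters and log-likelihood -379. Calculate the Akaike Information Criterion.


AIC = 2*5 - 2*(-379).
= 10 + 758 = 768.

768


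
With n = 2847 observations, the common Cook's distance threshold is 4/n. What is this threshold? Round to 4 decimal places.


The threshold is 4/n.
4/2847 = 0.0014.

0.0014


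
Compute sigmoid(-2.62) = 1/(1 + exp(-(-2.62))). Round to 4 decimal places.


Compute exp(2.6200) = 13.7357.
Sigmoid = 1 / (1 + 13.7357) = 1 / 14.7357 = 0.0679.

0.0679


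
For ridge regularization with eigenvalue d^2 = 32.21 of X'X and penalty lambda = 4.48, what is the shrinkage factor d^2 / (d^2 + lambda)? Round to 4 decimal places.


d^2 + lambda = 32.21 + 4.48 = 36.6900.
Shrinkage factor = 32.21/36.6900 = 0.8779.

0.8779


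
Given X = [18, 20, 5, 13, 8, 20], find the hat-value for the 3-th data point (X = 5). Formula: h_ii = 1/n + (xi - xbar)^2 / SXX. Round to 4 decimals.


n = 6, xbar = 14.0000.
SXX = sum((xi - xbar)^2) = 206.0000.
h = 1/6 + (5 - 14.0000)^2 / 206.0000 = 0.5599.

0.5599


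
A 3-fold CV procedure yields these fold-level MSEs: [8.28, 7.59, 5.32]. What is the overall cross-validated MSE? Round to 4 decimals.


Add all fold MSEs: 21.1900.
Divide by k = 3: 21.1900/3 = 7.0633.

7.0633


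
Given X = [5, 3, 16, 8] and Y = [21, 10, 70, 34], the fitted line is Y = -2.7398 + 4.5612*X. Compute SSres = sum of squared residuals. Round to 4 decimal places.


Compute predicted values, then residuals = yi - yhat_i.
Residuals: [0.9338, -0.9438, -0.2394, 0.2502].
SSres = sum(residual^2) = 1.8827.

1.8827


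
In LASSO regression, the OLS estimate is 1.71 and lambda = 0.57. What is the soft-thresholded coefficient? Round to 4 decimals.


Check: |1.71| = 1.71 vs lambda = 0.57.
Since |beta| > lambda, coefficient = sign(beta)*(|beta| - lambda) = 1.1400.
Soft-thresholded coefficient = 1.1400.

1.1400


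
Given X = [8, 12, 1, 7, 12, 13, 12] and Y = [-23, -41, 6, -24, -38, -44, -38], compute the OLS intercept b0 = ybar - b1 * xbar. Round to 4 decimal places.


The slope is b1 = -4.0051.
Sample means are xbar = 9.2857 and ybar = -28.8571.
Intercept: b0 = -28.8571 - (-4.0051)(9.2857) = 8.3333.

8.3333


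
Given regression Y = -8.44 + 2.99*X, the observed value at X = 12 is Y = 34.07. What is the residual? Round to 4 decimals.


Predicted = -8.44 + 2.99 * 12 = 27.4400.
Residual = 34.07 - 27.4400 = 6.6300.

6.6300


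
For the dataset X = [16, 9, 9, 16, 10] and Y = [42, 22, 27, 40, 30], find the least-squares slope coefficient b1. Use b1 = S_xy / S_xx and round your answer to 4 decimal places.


First compute the means: xbar = 12.0000, ybar = 32.2000.
Then S_xx = sum((xi - xbar)^2) = 54.0000.
S_xy = sum((xi - xbar)(yi - ybar)) = 121.0000.
b1 = S_xy / S_xx = 121.0000 / 54.0000 = 2.2407.

2.2407


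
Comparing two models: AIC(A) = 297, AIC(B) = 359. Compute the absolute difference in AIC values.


Compute |297 - 359| = 62.
Model A has the smaller AIC.

62


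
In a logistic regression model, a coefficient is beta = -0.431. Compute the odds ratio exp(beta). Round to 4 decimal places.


Odds ratio = exp(beta) = exp(-0.431).
= 0.6499.

0.6499


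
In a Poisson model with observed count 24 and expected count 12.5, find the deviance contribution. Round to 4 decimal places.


Compute y*ln(y/mu) = 24*ln(24/12.5) = 24*0.652325 = 15.655800.
y - mu = 11.5.
D = 2*(15.655800 - (11.5)) = 8.311600, which rounds to 8.3116.

8.3116


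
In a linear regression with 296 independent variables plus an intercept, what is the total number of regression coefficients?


Each predictor gets one coefficient, plus one intercept.
Total parameters = 296 + 1 = 297.

297


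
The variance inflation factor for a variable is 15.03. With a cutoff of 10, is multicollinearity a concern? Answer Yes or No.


Compare VIF = 15.03 to the threshold of 10.
15.03 >= 10, so the answer is Yes.

Yes


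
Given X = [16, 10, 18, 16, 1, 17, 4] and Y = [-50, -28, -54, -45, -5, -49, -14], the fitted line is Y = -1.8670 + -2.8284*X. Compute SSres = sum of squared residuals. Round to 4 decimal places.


Predicted values from Y = -1.8670 + -2.8284*X.
Residuals: [-2.8786, 2.1510, -1.2218, 2.1214, -0.3046, 0.9498, -0.8194].
SSres = 20.5726.

20.5726


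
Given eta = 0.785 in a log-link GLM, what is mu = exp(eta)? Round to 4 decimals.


The inverse log link gives:
mu = exp(0.785) = 2.1924.

2.1924


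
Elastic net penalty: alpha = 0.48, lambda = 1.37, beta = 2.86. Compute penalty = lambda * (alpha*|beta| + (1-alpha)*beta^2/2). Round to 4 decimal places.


L1 component = 0.48 * |2.86| = 1.3728.
L2 component = 0.52 * 2.86^2 / 2 = 2.1267.
Penalty = 1.37 * (1.3728 + 2.1267) = 1.37 * 3.4995 = 4.7943.

4.7943


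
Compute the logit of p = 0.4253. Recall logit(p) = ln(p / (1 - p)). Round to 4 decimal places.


Compute the odds: 0.4253/0.5747 = 0.7400.
Take the natural log: ln(0.7400) = -0.3011.

-0.3011


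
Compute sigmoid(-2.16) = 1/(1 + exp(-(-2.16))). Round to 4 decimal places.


First, exp(2.1600) = 8.6711.
Then sigma(z) = 1/(1 + 8.6711) = 0.1034.

0.1034


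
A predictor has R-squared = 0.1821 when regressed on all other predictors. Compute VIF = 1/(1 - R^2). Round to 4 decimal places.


Using VIF = 1/(1 - R^2_j):
1 - 0.1821 = 0.8179.
VIF = 1.2226.

1.2226


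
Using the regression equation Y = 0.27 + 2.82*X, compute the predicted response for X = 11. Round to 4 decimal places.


Plug X = 11 into Y = 0.27 + 2.82*X:
Y = 0.27 + 31.0200 = 31.2900.

31.2900


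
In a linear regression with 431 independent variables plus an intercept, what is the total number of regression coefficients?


Including the intercept, the model has 431 predictor coefficients + 1 intercept.
Total = 432.

432


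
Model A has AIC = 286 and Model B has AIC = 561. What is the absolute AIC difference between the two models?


Compute |286 - 561| = 275.
Model A has the smaller AIC.

275


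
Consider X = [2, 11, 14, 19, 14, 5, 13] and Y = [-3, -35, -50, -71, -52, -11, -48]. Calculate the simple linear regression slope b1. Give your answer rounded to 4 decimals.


The sample means are xbar = 11.1429 and ybar = -38.5714.
Compute S_xx = 202.8571 and S_xy = -838.4286.
Slope b1 = S_xy / S_xx = -838.4286 / 202.8571 = -4.1331.

-4.1331


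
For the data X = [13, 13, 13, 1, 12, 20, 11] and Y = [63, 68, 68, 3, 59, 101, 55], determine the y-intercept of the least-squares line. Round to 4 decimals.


First find the slope: b1 = 5.1815.
Means: xbar = 11.8571, ybar = 59.5714.
b0 = ybar - b1 * xbar = 59.5714 - 5.1815 * 11.8571 = -1.8669.

-1.8669


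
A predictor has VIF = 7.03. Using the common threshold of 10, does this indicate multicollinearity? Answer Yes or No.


Compare VIF = 7.03 to the threshold of 10.
7.03 < 10, so the answer is No.

No


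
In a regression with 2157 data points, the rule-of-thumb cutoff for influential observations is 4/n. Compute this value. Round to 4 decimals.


Cook's distance cutoff = 4/n = 4/2157.
= 0.0019.

0.0019


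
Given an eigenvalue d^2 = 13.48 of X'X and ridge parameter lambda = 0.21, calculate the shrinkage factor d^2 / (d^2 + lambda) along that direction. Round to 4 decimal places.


Compute the denominator: 13.48 + 0.21 = 13.6900.
Shrinkage factor = 13.48 / 13.6900 = 0.9847.

0.9847


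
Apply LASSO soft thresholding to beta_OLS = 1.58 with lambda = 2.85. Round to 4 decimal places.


|beta_OLS| = 1.58.
lambda = 2.85.
Since |beta| <= lambda, the coefficient is set to 0.
Result = 0.0000.

0.0000


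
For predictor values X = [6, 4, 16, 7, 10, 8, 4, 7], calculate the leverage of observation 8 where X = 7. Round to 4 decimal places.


Compute xbar = 7.7500 with n = 8 observations.
SXX = 105.5000.
Leverage = 1/8 + (7 - 7.7500)^2/105.5000 = 0.1303.

0.1303


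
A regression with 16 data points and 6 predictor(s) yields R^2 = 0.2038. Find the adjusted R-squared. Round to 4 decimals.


Plug in: Adj R^2 = 1 - (1 - 0.2038) * 15/9.
= 1 - 0.7962 * 15/9
= 1 - 11.9430 / 9
= 1 - 1.3270 = -0.3270.

-0.3270


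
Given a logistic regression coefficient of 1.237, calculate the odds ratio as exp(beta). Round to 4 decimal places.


Odds ratio = exp(beta) = exp(1.237).
= 3.4453.

3.4453


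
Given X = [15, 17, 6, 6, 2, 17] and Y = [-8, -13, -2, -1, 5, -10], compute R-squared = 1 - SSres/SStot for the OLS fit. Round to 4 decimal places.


After computing the OLS fit (b0=5.5218, b1=-0.9862):
SSres = 11.2920, SStot = 222.8333.
R^2 = 1 - 11.2920/222.8333 = 0.9493.

0.9493


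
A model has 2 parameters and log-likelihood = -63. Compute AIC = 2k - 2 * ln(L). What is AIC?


AIC = 2*2 - 2*(-63).
= 4 + 126 = 130.

130


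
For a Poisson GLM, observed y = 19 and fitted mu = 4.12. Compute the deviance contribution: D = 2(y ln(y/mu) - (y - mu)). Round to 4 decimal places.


Compute y*ln(y/mu) = 19*ln(19/4.12) = 19*1.528586 = 29.043134.
y - mu = 14.88.
D = 2*(29.043134 - (14.88)) = 28.326268, which rounds to 28.3263.

28.3263


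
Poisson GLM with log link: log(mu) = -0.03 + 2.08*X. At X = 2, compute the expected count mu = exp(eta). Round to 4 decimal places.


Linear predictor: eta = -0.03 + (2.08)(2) = 4.1300.
Expected count: mu = exp(4.1300) = 62.1779.

62.1779


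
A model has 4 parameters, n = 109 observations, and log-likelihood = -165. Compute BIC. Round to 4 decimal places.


Compute k*ln(n) = 4*ln(109) = 4*4.691348 = 18.765392.
Then -2*loglik = 330.
BIC = 18.765392 + 330 = 348.765392, which rounds to 348.7654.

348.7654


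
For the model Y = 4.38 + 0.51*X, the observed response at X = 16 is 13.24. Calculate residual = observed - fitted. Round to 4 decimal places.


Fitted value at X = 16 is yhat = 4.38 + 0.51*16 = 12.5400.
Residual = 13.24 - 12.5400 = 0.7000.

0.7000


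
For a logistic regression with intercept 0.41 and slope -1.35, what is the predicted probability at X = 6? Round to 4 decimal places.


Linear predictor: z = 0.41 + -1.35 * 6 = -7.6900.
P = 1/(1 + exp(7.6900)) = 1/(1 + 2186.3746) = 0.0005.

0.0005


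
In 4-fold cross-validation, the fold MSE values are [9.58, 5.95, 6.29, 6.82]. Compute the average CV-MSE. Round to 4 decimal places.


Total MSE across folds = 28.6400.
CV-MSE = 28.6400/4 = 7.1600.

7.1600


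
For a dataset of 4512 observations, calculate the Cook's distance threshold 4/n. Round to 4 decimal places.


Cook's distance cutoff = 4/n = 4/4512.
= 0.0009.

0.0009


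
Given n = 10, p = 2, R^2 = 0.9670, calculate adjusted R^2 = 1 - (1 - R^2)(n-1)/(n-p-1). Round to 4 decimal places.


Using the formula:
(1 - 0.9670) = 0.0330.
Multiply by 9/7: 0.0330 * 9 = 0.2970, then 0.2970 / 7 = 0.0424.
Adj R^2 = 1 - 0.0424 = 0.9576.

0.9576


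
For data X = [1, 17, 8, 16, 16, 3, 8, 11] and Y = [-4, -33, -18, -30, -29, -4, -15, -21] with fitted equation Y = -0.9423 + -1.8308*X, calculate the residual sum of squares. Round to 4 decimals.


Compute predicted values, then residuals = yi - yhat_i.
Residuals: [-1.2269, -0.9341, -2.4113, 0.2351, 1.2351, 2.4347, 0.5887, 0.0811].
SSres = sum(residual^2) = 16.0538.

16.0538


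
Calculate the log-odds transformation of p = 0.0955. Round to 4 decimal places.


1 - p = 0.9045.
p/(1-p) = 0.1056.
logit = ln(0.1056) = -2.2483.

-2.2483


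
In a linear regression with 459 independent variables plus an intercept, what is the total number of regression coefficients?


Each predictor gets one coefficient, plus one intercept.
Total parameters = 459 + 1 = 460.

460


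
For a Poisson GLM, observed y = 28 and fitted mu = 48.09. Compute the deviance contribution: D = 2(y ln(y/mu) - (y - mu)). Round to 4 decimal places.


y/mu = 28/48.09 = 0.582242 (approx.), and ln(28/48.09) = -0.540870.
y * ln(y/mu) = 28 * -0.540870 = -15.144360.
y - mu = -20.09.
D = 2 * (-15.144360 - -20.09) = 9.891280, which rounds to 9.8913.

9.8913


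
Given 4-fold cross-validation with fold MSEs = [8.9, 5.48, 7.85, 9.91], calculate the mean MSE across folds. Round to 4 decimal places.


Sum of fold MSEs = 32.1400.
Average = 32.1400 / 4 = 8.0350.

8.0350
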